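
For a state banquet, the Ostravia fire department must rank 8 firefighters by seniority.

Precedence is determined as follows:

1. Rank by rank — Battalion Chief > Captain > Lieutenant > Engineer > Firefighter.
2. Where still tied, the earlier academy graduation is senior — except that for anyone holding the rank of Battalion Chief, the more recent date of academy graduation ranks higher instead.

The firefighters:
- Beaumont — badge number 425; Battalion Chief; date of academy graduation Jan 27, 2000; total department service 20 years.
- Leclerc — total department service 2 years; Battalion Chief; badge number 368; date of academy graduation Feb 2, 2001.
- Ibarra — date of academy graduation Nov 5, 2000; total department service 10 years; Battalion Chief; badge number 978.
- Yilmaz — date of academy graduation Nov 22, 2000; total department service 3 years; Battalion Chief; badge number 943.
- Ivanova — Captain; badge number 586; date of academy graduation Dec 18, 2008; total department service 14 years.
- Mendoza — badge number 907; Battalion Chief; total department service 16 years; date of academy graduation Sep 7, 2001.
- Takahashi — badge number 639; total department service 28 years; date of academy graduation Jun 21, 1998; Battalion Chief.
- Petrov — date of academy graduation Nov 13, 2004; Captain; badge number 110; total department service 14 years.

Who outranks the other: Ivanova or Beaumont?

By rank: Mendoza, Leclerc, Yilmaz, Ibarra, Beaumont and Takahashi (Battalion Chief); then Petrov and Ivanova (Captain).
Among Mendoza, Leclerc, Yilmaz, Ibarra, Beaumont and Takahashi, by date of academy graduation (later first) (reversed rule for this group): Mendoza (Sep 7, 2001) before Leclerc (Feb 2, 2001) before Yilmaz (Nov 22, 2000) before Ibarra (Nov 5, 2000) before Beaumont (Jan 27, 2000) before Takahashi (Jun 21, 1998).
Among Petrov and Ivanova, by date of academy graduation (earlier first): Petrov (Nov 13, 2004) before Ivanova (Dec 18, 2008).
So Beaumont takes precedence.

Beaumont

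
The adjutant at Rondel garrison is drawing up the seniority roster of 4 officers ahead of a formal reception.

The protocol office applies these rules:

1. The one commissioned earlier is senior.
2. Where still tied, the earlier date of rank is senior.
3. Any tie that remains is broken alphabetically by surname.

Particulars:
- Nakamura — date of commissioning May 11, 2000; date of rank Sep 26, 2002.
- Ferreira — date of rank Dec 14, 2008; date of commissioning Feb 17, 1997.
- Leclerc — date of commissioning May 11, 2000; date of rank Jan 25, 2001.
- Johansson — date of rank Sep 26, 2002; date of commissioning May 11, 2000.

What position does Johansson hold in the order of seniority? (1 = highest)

3

By date of commissioning (earlier first): Ferreira (Feb 17, 1997); then Leclerc, Johansson and Nakamura (each May 11, 2000).
Among Leclerc, Johansson and Nakamura, by date of rank (earlier first): Leclerc (Jan 25, 2001) before Johansson and Nakamura (Sep 26, 2002).
Among Johansson and Nakamura, alphabetically by surname: Johansson before Nakamura.
Order: Ferreira, Leclerc, Johansson, Nakamura. So position 3.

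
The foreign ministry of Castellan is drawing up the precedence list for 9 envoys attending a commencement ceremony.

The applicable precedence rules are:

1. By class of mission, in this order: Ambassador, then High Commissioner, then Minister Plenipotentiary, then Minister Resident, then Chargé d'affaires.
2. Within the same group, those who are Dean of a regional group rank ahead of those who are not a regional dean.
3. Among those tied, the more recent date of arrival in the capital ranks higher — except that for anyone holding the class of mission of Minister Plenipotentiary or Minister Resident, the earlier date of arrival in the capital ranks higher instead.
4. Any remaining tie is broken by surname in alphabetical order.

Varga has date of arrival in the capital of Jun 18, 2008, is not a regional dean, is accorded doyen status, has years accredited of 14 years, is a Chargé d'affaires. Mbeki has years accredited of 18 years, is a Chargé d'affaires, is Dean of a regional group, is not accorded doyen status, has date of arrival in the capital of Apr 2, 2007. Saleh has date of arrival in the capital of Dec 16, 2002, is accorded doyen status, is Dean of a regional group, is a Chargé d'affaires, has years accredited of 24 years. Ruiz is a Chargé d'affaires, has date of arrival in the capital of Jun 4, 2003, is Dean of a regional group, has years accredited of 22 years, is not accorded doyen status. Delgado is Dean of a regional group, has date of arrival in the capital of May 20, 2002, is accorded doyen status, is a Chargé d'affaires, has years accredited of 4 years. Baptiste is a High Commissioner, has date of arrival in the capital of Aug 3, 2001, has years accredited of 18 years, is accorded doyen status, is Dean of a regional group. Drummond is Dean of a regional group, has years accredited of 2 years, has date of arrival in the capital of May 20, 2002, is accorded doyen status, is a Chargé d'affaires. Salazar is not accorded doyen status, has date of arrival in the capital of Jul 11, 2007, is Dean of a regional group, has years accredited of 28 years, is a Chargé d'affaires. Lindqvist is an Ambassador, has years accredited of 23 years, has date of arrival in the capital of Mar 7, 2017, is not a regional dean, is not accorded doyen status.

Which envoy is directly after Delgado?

By class of mission: Lindqvist (Ambassador); then Baptiste (High Commissioner); then Salazar, Mbeki, Ruiz, Saleh, Delgado, Drummond and Varga (Chargé d'affaires).
Among Salazar, Mbeki, Ruiz, Saleh, Delgado, Drummond and Varga, Dean of a regional group before not a regional dean: Salazar, Mbeki, Ruiz, Saleh, Delgado and Drummond (Dean of a regional group) before Varga (not a regional dean).
Among Salazar, Mbeki, Ruiz, Saleh, Delgado and Drummond, by date of arrival in the capital (later first): Salazar (Jul 11, 2007) before Mbeki (Apr 2, 2007) before Ruiz (Jun 4, 2003) before Saleh (Dec 16, 2002) before Delgado and Drummond (May 20, 2002).
Among Delgado and Drummond, alphabetically by surname: Delgado before Drummond.
Order: Lindqvist, Baptiste, Salazar, Mbeki, Ruiz, Saleh, Delgado, Drummond, Varga.

Drummond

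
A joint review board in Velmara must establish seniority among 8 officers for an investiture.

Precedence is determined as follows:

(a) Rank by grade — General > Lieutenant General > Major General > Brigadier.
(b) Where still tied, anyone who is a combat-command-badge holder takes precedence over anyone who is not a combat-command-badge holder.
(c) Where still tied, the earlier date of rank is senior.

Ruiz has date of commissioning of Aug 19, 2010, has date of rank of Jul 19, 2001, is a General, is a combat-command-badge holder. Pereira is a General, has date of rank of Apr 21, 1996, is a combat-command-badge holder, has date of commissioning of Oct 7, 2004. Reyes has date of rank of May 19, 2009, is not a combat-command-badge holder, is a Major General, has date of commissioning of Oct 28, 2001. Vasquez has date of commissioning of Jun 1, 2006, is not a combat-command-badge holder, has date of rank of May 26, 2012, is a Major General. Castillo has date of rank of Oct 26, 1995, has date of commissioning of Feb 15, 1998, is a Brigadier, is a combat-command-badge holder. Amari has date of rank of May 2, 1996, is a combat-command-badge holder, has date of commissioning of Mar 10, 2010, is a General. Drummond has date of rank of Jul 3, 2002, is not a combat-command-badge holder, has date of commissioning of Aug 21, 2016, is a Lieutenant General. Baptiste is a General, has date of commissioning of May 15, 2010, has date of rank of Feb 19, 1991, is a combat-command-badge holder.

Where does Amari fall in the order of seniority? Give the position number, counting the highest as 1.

By grade: Baptiste, Pereira, Amari and Ruiz (General); then Drummond (Lieutenant General); then Reyes and Vasquez (Major General); then Castillo (Brigadier).
Baptiste, Pereira, Amari and Ruiz are each a combat-command-badge holder, so the next rule applies.
Among Baptiste, Pereira, Amari and Ruiz, by date of rank (earlier first): Baptiste (Feb 19, 1991) before Pereira (Apr 21, 1996) before Amari (May 2, 1996) before Ruiz (Jul 19, 2001).
Reyes and Vasquez are each not a combat-command-badge holder, so the next rule applies.
Among Reyes and Vasquez, by date of rank (earlier first): Reyes (May 19, 2009) before Vasquez (May 26, 2012).
Order: Baptiste, Pereira, Amari, Ruiz, Drummond, Reyes, Vasquez, Castillo. So position 3.

3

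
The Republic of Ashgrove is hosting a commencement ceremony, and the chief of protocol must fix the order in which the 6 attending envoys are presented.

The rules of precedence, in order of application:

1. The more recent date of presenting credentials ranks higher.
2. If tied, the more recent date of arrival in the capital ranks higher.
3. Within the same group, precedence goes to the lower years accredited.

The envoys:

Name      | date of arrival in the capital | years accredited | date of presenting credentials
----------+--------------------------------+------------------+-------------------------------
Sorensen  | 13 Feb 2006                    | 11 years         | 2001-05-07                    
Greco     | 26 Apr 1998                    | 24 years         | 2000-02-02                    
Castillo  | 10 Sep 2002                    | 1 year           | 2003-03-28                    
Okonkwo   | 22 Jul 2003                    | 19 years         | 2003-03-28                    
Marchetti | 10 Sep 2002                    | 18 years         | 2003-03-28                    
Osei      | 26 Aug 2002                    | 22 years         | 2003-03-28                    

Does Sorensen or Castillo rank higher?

Castillo

By date of presenting credentials (later first): Okonkwo, Castillo, Marchetti and Osei (each 2003-03-28); then Sorensen (2001-05-07); then Greco (2000-02-02).
Among Okonkwo, Castillo, Marchetti and Osei, by date of arrival in the capital (later first): Okonkwo (22 Jul 2003) before Castillo and Marchetti (10 Sep 2002) before Osei (26 Aug 2002).
Among Castillo and Marchetti, by years accredited (lower first): Castillo (1 year) before Marchetti (18 years).
So Castillo takes precedence.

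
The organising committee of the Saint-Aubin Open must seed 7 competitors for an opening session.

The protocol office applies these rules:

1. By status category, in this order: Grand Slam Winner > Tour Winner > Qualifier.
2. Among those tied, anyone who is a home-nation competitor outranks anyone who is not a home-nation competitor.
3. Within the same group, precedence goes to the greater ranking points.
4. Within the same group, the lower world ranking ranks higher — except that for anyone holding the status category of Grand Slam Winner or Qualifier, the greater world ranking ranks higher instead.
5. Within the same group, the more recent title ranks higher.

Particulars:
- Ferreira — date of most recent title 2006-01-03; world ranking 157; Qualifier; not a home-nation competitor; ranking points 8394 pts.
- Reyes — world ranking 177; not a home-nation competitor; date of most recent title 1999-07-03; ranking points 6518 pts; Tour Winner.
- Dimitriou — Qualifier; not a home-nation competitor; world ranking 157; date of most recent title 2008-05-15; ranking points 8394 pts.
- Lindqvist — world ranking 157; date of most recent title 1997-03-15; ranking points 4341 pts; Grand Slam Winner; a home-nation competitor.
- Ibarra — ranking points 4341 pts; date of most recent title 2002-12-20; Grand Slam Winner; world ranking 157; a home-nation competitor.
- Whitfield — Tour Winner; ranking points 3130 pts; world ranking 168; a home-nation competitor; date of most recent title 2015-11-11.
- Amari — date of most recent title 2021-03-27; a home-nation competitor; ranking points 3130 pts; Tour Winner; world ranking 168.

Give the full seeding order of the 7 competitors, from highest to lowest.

By status category: Ibarra and Lindqvist (Grand Slam Winner); then Amari, Whitfield and Reyes (Tour Winner); then Dimitriou and Ferreira (Qualifier).
Ibarra and Lindqvist are each a home-nation competitor, so the next rule applies.
Ibarra and Lindqvist both have ranking points 4341 pts, so the next rule applies.
Ibarra and Lindqvist both have world ranking 157, so the next rule applies.
Among Ibarra and Lindqvist, by date of most recent title (later first): Ibarra (2002-12-20) before Lindqvist (1997-03-15).
Among Amari, Whitfield and Reyes, a home-nation competitor before not a home-nation competitor: Amari and Whitfield (a home-nation competitor) before Reyes (not a home-nation competitor).
Amari and Whitfield both have ranking points 3130 pts, so the next rule applies.
Amari and Whitfield both have world ranking 168, so the next rule applies.
Among Amari and Whitfield, by date of most recent title (later first): Amari (2021-03-27) before Whitfield (2015-11-11).
Dimitriou and Ferreira are each not a home-nation competitor, so the next rule applies.
Dimitriou and Ferreira both have ranking points 8394 pts, so the next rule applies.
Dimitriou and Ferreira both have world ranking 157, so the next rule applies.
Among Dimitriou and Ferreira, by date of most recent title (later first): Dimitriou (2008-05-15) before Ferreira (2006-01-03).
Full order: Ibarra, Lindqvist, Amari, Whitfield, Reyes, Dimitriou, Ferreira.

Ibarra, Lindqvist, Amari, Whitfield, Reyes, Dimitriou, Ferreira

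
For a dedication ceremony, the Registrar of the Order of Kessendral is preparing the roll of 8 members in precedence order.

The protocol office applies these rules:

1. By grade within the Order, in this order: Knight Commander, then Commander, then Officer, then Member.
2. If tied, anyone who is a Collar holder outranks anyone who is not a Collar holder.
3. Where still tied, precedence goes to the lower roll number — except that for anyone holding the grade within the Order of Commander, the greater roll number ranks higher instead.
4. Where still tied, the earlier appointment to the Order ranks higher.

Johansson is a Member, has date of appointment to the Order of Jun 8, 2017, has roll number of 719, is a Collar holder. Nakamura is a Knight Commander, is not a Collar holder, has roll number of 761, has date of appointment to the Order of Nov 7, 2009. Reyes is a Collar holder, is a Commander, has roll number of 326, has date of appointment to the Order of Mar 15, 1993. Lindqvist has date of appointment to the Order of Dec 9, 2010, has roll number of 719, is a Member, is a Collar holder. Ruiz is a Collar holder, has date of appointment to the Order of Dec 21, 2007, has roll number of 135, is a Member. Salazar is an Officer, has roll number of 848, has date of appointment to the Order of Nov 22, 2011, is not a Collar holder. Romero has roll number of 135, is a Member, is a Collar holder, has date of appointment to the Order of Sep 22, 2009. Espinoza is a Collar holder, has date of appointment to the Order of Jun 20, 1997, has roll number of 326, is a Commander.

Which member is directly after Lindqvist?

Johansson

By grade within the Order: Nakamura (Knight Commander); then Reyes and Espinoza (Commander); then Salazar (Officer); then Ruiz, Romero, Lindqvist and Johansson (Member).
Reyes and Espinoza are each a Collar holder, so the next rule applies.
Reyes and Espinoza both have roll number 326, so the next rule applies.
Among Reyes and Espinoza, by date of appointment to the Order (earlier first): Reyes (Mar 15, 1993) before Espinoza (Jun 20, 1997).
Ruiz, Romero, Lindqvist and Johansson are each a Collar holder, so the next rule applies.
Among Ruiz, Romero, Lindqvist and Johansson, by roll number (lower first): Ruiz and Romero (135) before Lindqvist and Johansson (719).
Among Ruiz and Romero, by date of appointment to the Order (earlier first): Ruiz (Dec 21, 2007) before Romero (Sep 22, 2009).
Among Lindqvist and Johansson, by date of appointment to the Order (earlier first): Lindqvist (Dec 9, 2010) before Johansson (Jun 8, 2017).
Order: Nakamura, Reyes, Espinoza, Salazar, Ruiz, Romero, Lindqvist, Johansson.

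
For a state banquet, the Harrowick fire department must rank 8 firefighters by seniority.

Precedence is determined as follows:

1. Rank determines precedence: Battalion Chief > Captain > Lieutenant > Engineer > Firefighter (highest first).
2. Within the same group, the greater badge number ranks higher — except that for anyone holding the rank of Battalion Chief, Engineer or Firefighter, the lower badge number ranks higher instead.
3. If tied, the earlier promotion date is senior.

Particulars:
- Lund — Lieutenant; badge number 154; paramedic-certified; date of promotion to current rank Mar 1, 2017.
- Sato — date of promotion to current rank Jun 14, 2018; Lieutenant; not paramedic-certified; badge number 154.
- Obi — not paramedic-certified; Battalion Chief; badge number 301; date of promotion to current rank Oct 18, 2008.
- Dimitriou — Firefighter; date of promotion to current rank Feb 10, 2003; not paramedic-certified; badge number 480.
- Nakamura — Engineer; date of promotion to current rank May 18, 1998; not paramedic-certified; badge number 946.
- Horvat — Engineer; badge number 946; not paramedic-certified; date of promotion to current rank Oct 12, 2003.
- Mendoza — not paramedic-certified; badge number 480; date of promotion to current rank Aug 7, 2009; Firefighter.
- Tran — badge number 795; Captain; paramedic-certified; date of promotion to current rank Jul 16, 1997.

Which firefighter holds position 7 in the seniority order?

Dimitriou

By rank: Obi (Battalion Chief); then Tran (Captain); then Lund and Sato (Lieutenant); then Nakamura and Horvat (Engineer); then Dimitriou and Mendoza (Firefighter).
Lund and Sato both have badge number 154, so the next rule applies.
Among Lund and Sato, by date of promotion to current rank (earlier first): Lund (Mar 1, 2017) before Sato (Jun 14, 2018).
Nakamura and Horvat both have badge number 946, so the next rule applies.
Among Nakamura and Horvat, by date of promotion to current rank (earlier first): Nakamura (May 18, 1998) before Horvat (Oct 12, 2003).
Dimitriou and Mendoza both have badge number 480, so the next rule applies.
Among Dimitriou and Mendoza, by date of promotion to current rank (earlier first): Dimitriou (Feb 10, 2003) before Mendoza (Aug 7, 2009).
Order: Obi, Tran, Lund, Sato, Nakamura, Horvat, Dimitriou, Mendoza.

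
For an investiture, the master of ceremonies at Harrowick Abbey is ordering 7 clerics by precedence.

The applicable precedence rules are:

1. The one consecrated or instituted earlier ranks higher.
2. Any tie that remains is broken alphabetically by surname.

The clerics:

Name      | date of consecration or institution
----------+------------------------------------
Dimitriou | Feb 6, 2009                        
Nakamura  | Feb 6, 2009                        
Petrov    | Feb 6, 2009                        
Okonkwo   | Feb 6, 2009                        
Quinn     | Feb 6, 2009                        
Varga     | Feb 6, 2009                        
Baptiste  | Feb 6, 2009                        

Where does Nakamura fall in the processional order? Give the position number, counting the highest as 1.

3

By date of consecration or institution (earlier first): Baptiste, Dimitriou, Nakamura, Okonkwo, Petrov, Quinn and Varga (each Feb 6, 2009).
Among Baptiste, Dimitriou, Nakamura, Okonkwo, Petrov, Quinn and Varga, alphabetically by surname: Baptiste before Dimitriou before Nakamura before Okonkwo before Petrov before Quinn before Varga.
Order: Baptiste, Dimitriou, Nakamura, Okonkwo, Petrov, Quinn, Varga. So position 3.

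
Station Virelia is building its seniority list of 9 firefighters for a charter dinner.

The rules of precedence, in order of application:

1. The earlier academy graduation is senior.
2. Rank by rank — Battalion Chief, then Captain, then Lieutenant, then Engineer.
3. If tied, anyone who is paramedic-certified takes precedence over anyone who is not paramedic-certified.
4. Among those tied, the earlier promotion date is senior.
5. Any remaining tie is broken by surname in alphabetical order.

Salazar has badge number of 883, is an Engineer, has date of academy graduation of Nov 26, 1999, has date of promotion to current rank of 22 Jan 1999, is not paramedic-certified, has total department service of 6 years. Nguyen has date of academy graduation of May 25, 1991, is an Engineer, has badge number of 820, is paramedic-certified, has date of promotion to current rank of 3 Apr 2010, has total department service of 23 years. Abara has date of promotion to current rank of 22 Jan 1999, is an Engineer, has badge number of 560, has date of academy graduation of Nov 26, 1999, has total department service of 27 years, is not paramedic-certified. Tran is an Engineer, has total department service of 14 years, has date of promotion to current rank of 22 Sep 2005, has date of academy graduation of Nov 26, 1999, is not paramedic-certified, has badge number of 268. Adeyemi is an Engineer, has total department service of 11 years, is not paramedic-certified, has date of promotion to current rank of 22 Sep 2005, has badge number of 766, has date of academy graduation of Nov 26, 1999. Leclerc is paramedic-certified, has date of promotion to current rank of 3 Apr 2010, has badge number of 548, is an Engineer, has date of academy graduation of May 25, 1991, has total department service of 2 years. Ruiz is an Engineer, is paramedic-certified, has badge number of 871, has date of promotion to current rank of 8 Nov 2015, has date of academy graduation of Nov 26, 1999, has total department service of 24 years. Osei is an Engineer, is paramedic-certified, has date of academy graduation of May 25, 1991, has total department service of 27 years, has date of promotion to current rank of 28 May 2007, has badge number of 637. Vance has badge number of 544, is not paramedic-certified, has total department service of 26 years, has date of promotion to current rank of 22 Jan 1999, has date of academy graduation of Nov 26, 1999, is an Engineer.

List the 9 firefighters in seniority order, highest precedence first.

Osei, Leclerc, Nguyen, Ruiz, Abara, Salazar, Vance, Adeyemi, Tran

By date of academy graduation (earlier first): Osei, Leclerc and Nguyen (each May 25, 1991); then Ruiz, Abara, Salazar, Vance, Adeyemi and Tran (each Nov 26, 1999).
Osei, Leclerc and Nguyen are each Engineer, so the next rule applies.
Osei, Leclerc and Nguyen are each paramedic-certified, so the next rule applies.
Among Osei, Leclerc and Nguyen, by date of promotion to current rank (earlier first): Osei (28 May 2007) before Leclerc and Nguyen (3 Apr 2010).
Among Leclerc and Nguyen, alphabetically by surname: Leclerc before Nguyen.
Ruiz, Abara, Salazar, Vance, Adeyemi and Tran are each Engineer, so the next rule applies.
Among Ruiz, Abara, Salazar, Vance, Adeyemi and Tran, paramedic-certified before not paramedic-certified: Ruiz (paramedic-certified) before Abara, Salazar, Vance, Adeyemi and Tran (not paramedic-certified).
Among Abara, Salazar, Vance, Adeyemi and Tran, by date of promotion to current rank (earlier first): Abara, Salazar and Vance (22 Jan 1999) before Adeyemi and Tran (22 Sep 2005).
Among Abara, Salazar and Vance, alphabetically by surname: Abara before Salazar before Vance.
Among Adeyemi and Tran, alphabetically by surname: Adeyemi before Tran.
Full order: Osei, Leclerc, Nguyen, Ruiz, Abara, Salazar, Vance, Adeyemi, Tran.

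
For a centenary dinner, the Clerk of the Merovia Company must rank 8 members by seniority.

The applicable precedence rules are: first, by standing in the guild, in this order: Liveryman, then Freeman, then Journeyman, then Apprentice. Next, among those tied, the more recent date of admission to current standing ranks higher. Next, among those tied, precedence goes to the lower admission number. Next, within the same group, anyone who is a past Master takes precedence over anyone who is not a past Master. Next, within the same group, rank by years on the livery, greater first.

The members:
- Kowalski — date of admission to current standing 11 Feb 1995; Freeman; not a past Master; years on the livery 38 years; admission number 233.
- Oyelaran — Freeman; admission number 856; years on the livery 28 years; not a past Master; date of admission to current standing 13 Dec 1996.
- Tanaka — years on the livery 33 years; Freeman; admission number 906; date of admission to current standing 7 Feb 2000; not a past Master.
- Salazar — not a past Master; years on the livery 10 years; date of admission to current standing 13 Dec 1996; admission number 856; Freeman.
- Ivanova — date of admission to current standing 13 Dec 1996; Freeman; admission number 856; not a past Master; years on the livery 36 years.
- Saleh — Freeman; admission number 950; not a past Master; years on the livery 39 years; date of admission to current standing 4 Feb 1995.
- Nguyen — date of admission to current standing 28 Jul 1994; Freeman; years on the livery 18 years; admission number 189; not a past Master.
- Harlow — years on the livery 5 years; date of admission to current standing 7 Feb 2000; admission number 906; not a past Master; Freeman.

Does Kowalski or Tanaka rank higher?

By standing in the guild: Tanaka, Harlow, Ivanova, Oyelaran, Salazar, Kowalski, Saleh and Nguyen (Freeman).
Among Tanaka, Harlow, Ivanova, Oyelaran, Salazar, Kowalski, Saleh and Nguyen, by date of admission to current standing (later first): Tanaka and Harlow (7 Feb 2000) before Ivanova, Oyelaran and Salazar (13 Dec 1996) before Kowalski (11 Feb 1995) before Saleh (4 Feb 1995) before Nguyen (28 Jul 1994).
Tanaka and Harlow both have admission number 906, so the next rule applies.
Tanaka and Harlow are each not a past Master, so the next rule applies.
Among Tanaka and Harlow, by years on the livery (higher first): Tanaka (33 years) before Harlow (5 years).
Ivanova, Oyelaran and Salazar all have admission number 856, so the next rule applies.
Ivanova, Oyelaran and Salazar are each not a past Master, so the next rule applies.
Among Ivanova, Oyelaran and Salazar, by years on the livery (higher first): Ivanova (36 years) before Oyelaran (28 years) before Salazar (10 years).
So Tanaka takes precedence.

Tanaka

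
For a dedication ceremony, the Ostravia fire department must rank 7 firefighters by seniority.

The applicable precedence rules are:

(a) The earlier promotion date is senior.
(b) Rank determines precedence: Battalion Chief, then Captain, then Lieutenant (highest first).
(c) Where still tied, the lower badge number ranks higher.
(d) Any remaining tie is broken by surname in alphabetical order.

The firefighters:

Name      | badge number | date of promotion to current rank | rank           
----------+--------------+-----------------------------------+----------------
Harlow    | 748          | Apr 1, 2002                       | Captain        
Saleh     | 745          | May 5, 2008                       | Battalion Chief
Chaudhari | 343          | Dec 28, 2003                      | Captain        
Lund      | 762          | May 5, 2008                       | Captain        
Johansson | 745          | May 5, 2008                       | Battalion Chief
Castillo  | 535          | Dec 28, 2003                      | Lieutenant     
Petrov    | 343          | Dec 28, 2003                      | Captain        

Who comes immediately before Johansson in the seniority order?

Castillo

By date of promotion to current rank (earlier first): Harlow (Apr 1, 2002); then Chaudhari, Petrov and Castillo (each Dec 28, 2003); then Johansson, Saleh and Lund (each May 5, 2008).
Among Chaudhari, Petrov and Castillo, by rank: Chaudhari and Petrov (Captain) before Castillo (Lieutenant).
Chaudhari and Petrov both have badge number 343, so the next rule applies.
Among Chaudhari and Petrov, alphabetically by surname: Chaudhari before Petrov.
Among Johansson, Saleh and Lund, by rank: Johansson and Saleh (Battalion Chief) before Lund (Captain).
Johansson and Saleh both have badge number 745, so the next rule applies.
Among Johansson and Saleh, alphabetically by surname: Johansson before Saleh.
Order: Harlow, Chaudhari, Petrov, Castillo, Johansson, Saleh, Lund.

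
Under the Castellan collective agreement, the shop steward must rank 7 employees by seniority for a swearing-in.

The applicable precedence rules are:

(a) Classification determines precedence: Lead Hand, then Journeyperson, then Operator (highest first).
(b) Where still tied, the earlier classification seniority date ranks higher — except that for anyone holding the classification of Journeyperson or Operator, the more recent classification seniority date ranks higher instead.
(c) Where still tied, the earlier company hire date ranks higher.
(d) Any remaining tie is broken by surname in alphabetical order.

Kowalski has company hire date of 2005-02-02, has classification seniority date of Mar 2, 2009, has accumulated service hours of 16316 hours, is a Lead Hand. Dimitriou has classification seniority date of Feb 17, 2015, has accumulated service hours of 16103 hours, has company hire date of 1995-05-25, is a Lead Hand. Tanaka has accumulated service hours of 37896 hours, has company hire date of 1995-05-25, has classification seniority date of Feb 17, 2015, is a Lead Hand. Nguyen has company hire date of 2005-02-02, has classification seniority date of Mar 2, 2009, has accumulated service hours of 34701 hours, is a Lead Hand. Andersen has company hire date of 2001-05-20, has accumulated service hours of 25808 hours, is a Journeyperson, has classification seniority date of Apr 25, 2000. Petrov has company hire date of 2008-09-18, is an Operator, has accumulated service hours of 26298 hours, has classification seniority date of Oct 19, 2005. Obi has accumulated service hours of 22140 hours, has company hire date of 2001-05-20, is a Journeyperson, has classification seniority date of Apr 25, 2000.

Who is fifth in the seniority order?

By classification: Kowalski, Nguyen, Dimitriou and Tanaka (Lead Hand); then Andersen and Obi (Journeyperson); then Petrov (Operator).
Among Kowalski, Nguyen, Dimitriou and Tanaka, by classification seniority date (earlier first): Kowalski and Nguyen (Mar 2, 2009) before Dimitriou and Tanaka (Feb 17, 2015).
Kowalski and Nguyen both have company hire date 2005-02-02, so the next rule applies.
Among Kowalski and Nguyen, alphabetically by surname: Kowalski before Nguyen.
Dimitriou and Tanaka both have company hire date 1995-05-25, so the next rule applies.
Among Dimitriou and Tanaka, alphabetically by surname: Dimitriou before Tanaka.
Andersen and Obi both have classification seniority date Apr 25, 2000, so the next rule applies.
Andersen and Obi both have company hire date 2001-05-20, so the next rule applies.
Among Andersen and Obi, alphabetically by surname: Andersen before Obi.
Order: Kowalski, Nguyen, Dimitriou, Tanaka, Andersen, Obi, Petrov.

Andersen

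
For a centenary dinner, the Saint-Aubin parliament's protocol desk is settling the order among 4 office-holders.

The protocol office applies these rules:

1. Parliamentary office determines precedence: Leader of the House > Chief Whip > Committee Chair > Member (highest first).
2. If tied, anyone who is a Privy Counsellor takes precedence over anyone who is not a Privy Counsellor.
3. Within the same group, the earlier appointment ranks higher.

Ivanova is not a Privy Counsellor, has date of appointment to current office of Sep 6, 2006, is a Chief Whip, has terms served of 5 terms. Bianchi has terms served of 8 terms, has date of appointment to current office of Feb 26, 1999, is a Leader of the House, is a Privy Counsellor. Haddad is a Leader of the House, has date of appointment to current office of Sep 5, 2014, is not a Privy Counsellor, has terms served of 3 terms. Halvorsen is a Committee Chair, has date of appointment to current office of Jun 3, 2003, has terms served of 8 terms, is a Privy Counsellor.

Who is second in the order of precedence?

Haddad

By parliamentary office: Bianchi and Haddad (Leader of the House); then Ivanova (Chief Whip); then Halvorsen (Committee Chair).
Among Bianchi and Haddad, a Privy Counsellor before not a Privy Counsellor: Bianchi (a Privy Counsellor) before Haddad (not a Privy Counsellor).
Order: Bianchi, Haddad, Ivanova, Halvorsen.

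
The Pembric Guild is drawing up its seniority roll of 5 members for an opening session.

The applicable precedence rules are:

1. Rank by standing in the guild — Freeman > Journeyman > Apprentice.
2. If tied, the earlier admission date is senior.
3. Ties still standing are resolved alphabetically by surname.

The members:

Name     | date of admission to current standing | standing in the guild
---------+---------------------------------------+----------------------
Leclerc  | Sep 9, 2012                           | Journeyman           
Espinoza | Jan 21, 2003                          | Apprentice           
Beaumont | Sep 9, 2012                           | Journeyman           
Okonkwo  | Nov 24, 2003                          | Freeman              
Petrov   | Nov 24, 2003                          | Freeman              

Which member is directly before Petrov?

By standing in the guild: Okonkwo and Petrov (Freeman); then Beaumont and Leclerc (Journeyman); then Espinoza (Apprentice).
Okonkwo and Petrov both have date of admission to current standing Nov 24, 2003, so the next rule applies.
Among Okonkwo and Petrov, alphabetically by surname: Okonkwo before Petrov.
Beaumont and Leclerc both have date of admission to current standing Sep 9, 2012, so the next rule applies.
Among Beaumont and Leclerc, alphabetically by surname: Beaumont before Leclerc.
Order: Okonkwo, Petrov, Beaumont, Leclerc, Espinoza.

Okonkwo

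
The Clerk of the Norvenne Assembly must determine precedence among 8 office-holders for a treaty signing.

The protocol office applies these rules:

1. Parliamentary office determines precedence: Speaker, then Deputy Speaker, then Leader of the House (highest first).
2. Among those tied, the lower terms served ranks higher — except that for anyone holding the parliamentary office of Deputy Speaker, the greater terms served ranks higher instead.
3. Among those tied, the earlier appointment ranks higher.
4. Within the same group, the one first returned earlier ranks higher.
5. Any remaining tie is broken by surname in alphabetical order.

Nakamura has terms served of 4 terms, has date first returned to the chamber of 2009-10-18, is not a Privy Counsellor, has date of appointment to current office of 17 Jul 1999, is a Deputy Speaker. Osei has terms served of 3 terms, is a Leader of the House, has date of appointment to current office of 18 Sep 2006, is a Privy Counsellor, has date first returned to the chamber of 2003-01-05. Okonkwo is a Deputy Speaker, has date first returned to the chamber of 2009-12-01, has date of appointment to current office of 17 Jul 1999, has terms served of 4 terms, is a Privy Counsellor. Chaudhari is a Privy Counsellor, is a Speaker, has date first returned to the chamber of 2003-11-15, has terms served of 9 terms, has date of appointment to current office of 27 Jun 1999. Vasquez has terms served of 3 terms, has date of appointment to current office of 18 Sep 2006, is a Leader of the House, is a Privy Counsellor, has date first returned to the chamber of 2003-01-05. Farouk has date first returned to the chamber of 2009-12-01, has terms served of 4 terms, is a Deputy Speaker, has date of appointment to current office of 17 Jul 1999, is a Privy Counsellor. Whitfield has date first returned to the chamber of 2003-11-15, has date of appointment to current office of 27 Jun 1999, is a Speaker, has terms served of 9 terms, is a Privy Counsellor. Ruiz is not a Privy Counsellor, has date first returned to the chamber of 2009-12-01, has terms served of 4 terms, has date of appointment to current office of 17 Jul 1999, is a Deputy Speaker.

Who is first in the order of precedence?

Chaudhari

By parliamentary office: Chaudhari and Whitfield (Speaker); then Nakamura, Farouk, Okonkwo and Ruiz (Deputy Speaker); then Osei and Vasquez (Leader of the House).
Chaudhari and Whitfield both have terms served 9 terms, so the next rule applies.
Chaudhari and Whitfield both have date of appointment to current office 27 Jun 1999, so the next rule applies.
Chaudhari and Whitfield both have date first returned to the chamber 2003-11-15, so the next rule applies.
Among Chaudhari and Whitfield, alphabetically by surname: Chaudhari before Whitfield.
Nakamura, Farouk, Okonkwo and Ruiz all have terms served 4 terms, so the next rule applies.
Nakamura, Farouk, Okonkwo and Ruiz all have date of appointment to current office 17 Jul 1999, so the next rule applies.
Among Nakamura, Farouk, Okonkwo and Ruiz, by date first returned to the chamber (earlier first): Nakamura (2009-10-18) before Farouk, Okonkwo and Ruiz (2009-12-01).
Among Farouk, Okonkwo and Ruiz, alphabetically by surname: Farouk before Okonkwo before Ruiz.
Osei and Vasquez both have terms served 3 terms, so the next rule applies.
Osei and Vasquez both have date of appointment to current office 18 Sep 2006, so the next rule applies.
Osei and Vasquez both have date first returned to the chamber 2003-01-05, so the next rule applies.
Among Osei and Vasquez, alphabetically by surname: Osei before Vasquez.
Order: Chaudhari, Whitfield, Nakamura, Farouk, Okonkwo, Ruiz, Osei, Vasquez.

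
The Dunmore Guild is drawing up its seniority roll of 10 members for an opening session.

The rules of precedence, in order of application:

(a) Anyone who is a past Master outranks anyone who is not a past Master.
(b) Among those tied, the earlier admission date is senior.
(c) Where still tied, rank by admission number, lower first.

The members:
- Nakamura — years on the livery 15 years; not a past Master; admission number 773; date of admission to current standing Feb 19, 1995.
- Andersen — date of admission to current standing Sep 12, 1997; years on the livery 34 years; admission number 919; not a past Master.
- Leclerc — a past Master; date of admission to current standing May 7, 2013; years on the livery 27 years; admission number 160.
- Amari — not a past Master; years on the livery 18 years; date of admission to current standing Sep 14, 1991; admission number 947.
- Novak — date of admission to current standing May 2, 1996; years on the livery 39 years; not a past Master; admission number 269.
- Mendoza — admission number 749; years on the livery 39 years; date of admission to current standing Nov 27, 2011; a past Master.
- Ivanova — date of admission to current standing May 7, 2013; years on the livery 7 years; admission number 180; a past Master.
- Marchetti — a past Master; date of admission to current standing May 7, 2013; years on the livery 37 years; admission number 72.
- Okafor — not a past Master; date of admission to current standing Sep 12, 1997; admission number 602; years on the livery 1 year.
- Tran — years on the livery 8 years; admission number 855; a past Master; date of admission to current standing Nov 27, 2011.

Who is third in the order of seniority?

By the first rule: Mendoza, Tran, Marchetti, Leclerc and Ivanova (each a past Master); then Amari, Nakamura, Novak, Okafor and Andersen (each not a past Master).
Among Mendoza, Tran, Marchetti, Leclerc and Ivanova, by date of admission to current standing (earlier first): Mendoza and Tran (Nov 27, 2011) before Marchetti, Leclerc and Ivanova (May 7, 2013).
Among Mendoza and Tran, by admission number (lower first): Mendoza (749) before Tran (855).
Among Marchetti, Leclerc and Ivanova, by admission number (lower first): Marchetti (72) before Leclerc (160) before Ivanova (180).
Among Amari, Nakamura, Novak, Okafor and Andersen, by date of admission to current standing (earlier first): Amari (Sep 14, 1991) before Nakamura (Feb 19, 1995) before Novak (May 2, 1996) before Okafor and Andersen (Sep 12, 1997).
Among Okafor and Andersen, by admission number (lower first): Okafor (602) before Andersen (919).
Order: Mendoza, Tran, Marchetti, Leclerc, Ivanova, Amari, Nakamura, Novak, Okafor, Andersen.

Marchetti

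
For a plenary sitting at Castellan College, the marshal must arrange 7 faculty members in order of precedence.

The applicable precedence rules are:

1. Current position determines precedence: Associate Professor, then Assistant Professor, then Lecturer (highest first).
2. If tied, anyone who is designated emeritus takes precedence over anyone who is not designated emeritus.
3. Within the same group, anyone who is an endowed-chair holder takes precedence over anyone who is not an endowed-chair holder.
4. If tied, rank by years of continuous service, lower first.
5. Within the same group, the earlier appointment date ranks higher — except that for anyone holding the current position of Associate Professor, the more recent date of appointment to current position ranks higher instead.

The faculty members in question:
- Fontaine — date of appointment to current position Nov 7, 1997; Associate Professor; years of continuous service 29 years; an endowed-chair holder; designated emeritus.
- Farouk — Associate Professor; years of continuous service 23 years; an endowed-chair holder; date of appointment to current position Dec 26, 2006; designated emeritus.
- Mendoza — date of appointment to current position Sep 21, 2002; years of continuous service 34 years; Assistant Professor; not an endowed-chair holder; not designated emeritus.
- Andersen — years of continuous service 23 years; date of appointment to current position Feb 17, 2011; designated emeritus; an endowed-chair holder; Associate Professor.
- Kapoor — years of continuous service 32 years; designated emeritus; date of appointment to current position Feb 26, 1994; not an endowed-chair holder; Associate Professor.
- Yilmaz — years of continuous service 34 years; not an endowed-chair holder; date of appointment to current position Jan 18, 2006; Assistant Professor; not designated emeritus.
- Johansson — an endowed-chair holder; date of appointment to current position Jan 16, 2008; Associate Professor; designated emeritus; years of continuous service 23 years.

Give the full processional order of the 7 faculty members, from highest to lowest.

By current position: Andersen, Johansson, Farouk, Fontaine and Kapoor (Associate Professor); then Mendoza and Yilmaz (Assistant Professor).
Andersen, Johansson, Farouk, Fontaine and Kapoor are each designated emeritus, so the next rule applies.
Among Andersen, Johansson, Farouk, Fontaine and Kapoor, an endowed-chair holder before not an endowed-chair holder: Andersen, Johansson, Farouk and Fontaine (an endowed-chair holder) before Kapoor (not an endowed-chair holder).
Among Andersen, Johansson, Farouk and Fontaine, by years of continuous service (lower first): Andersen, Johansson and Farouk (23 years) before Fontaine (29 years).
Among Andersen, Johansson and Farouk, by date of appointment to current position (later first) (reversed rule for this group): Andersen (Feb 17, 2011) before Johansson (Jan 16, 2008) before Farouk (Dec 26, 2006).
Mendoza and Yilmaz are each not designated emeritus, so the next rule applies.
Mendoza and Yilmaz are each not an endowed-chair holder, so the next rule applies.
Mendoza and Yilmaz both have years of continuous service 34 years, so the next rule applies.
Among Mendoza and Yilmaz, by date of appointment to current position (earlier first): Mendoza (Sep 21, 2002) before Yilmaz (Jan 18, 2006).
Full order: Andersen, Johansson, Farouk, Fontaine, Kapoor, Mendoza, Yilmaz.

Andersen, Johansson, Farouk, Fontaine, Kapoor, Mendoza, Yilmaz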